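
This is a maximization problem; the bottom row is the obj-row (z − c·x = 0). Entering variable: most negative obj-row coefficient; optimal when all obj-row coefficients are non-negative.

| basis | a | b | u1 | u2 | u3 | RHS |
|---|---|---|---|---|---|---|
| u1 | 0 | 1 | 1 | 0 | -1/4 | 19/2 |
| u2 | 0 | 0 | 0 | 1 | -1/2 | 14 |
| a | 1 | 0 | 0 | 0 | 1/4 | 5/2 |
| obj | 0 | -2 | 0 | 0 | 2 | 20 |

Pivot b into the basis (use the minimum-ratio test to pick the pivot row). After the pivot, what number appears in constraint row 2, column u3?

-1/2

Ratio test on column b — row 1: (19/2)/1 = 19/2; row 2: entry 0 ≤ 0; row 3: entry 0 ≤ 0. Minimum is 19/2 at row 1 (u1 leaves); pivot element 1.
Divide row 1 by 1; eliminate column b from the other rows.
Row 2 update in column u3: -1/2 − 0·(-1/4) = -1/2.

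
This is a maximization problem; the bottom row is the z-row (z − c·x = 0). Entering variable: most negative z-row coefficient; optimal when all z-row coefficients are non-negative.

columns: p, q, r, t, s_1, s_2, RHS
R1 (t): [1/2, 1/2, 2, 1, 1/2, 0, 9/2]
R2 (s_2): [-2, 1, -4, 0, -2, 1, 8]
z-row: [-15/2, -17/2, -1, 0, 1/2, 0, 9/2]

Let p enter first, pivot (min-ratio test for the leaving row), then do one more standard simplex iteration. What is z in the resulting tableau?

242/3

Ratio test on column p — row 1: (9/2)/(1/2) = 9; row 2: entry -2 ≤ 0. Minimum is 9 at row 1 (t leaves); pivot element 1/2.
Pivot on row 1; the z-row RHS becomes 9/2 − (-15/2)·9 = 72.
Next entering variable (most negative z-row entry -1): q.
Ratio test on column q — row 1: 9/1 = 9; row 2: 26/3 = 26/3. Minimum is 26/3 at row 2 (s_2 leaves); pivot element 3.
After the second pivot the z-row RHS is 72 − (-1)·(26/3) = 242/3.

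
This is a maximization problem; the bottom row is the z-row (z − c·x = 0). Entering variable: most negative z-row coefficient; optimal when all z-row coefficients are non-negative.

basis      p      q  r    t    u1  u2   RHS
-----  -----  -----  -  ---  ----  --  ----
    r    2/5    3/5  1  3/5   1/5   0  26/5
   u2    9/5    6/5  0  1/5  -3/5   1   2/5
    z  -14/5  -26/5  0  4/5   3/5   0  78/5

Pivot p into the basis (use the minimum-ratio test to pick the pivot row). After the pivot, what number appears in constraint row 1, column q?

Ratio test on column p — row 1: (26/5)/(2/5) = 13; row 2: (2/5)/(9/5) = 2/9. Minimum is 2/9 at row 2 (u2 leaves); pivot element 9/5.
Divide row 2 by 9/5; eliminate column p from the other rows.
Row 1 update in column q: 3/5 − (2/5)·(2/3) = 1/3.

1/3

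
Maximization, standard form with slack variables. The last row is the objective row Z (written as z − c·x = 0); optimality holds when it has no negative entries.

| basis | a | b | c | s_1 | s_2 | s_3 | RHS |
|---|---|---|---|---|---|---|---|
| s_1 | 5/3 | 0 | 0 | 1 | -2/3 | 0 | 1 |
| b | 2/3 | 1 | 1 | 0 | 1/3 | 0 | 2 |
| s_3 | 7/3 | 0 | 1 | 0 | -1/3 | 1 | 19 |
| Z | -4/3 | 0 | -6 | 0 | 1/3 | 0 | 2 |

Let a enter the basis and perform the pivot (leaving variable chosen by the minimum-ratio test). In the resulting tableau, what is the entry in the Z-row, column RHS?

Ratio test on column a — row 1: 1/(5/3) = 3/5; row 2: 2/(2/3) = 3; row 3: 19/(7/3) = 57/7. Minimum is 3/5 at row 1 (s_1 leaves); pivot element 5/3.
Divide row 1 by 5/3; eliminate column a from the other rows.
Z-row update in column RHS: 2 − (-4/3)·(3/5) = 14/5.

14/5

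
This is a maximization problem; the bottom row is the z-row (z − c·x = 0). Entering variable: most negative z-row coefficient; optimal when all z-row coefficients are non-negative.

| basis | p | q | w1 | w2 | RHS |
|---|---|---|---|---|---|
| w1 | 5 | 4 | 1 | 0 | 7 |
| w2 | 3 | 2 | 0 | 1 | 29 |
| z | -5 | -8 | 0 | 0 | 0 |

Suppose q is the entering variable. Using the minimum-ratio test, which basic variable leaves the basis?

w1

Column q entries and ratios — w1: 7/4 = 7/4; w2: 29/2 = 29/2.
Smallest ratio is 7/4 in the row of w1, so w1 leaves.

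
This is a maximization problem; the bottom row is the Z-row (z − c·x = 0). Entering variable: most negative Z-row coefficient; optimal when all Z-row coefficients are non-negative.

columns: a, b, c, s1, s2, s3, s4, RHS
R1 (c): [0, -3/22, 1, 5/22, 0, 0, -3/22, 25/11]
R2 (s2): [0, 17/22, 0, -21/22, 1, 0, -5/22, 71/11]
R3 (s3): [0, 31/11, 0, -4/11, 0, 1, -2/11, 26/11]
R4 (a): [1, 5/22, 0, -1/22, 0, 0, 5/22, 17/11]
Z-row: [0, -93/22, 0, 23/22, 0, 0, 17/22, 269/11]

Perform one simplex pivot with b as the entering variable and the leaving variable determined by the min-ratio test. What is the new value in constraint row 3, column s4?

Ratio test on column b — row 1: entry -3/22 ≤ 0; row 2: (71/11)/(17/22) = 142/17; row 3: (26/11)/(31/11) = 26/31; row 4: (17/11)/(5/22) = 34/5. Minimum is 26/31 at row 3 (s3 leaves); pivot element 31/11.
Divide row 3 by 31/11; eliminate column b from the other rows.
In the new row 3, the s4 entry is the old entry divided by the pivot: (-2/11)/(31/11) = -2/31.

-2/31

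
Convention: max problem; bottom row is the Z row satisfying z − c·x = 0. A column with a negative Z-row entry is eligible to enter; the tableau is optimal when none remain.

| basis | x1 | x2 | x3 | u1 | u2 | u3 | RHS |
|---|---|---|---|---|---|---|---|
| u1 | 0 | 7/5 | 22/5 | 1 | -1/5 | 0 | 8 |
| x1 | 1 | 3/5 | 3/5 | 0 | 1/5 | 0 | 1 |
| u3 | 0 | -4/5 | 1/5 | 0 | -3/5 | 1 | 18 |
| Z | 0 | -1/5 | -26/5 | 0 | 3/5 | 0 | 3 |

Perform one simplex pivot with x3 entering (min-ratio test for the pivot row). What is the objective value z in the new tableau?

Ratio test on column x3 — row 1: 8/(22/5) = 20/11; row 2: 1/(3/5) = 5/3; row 3: 18/(1/5) = 90. Minimum is 5/3 at row 2 (x1 leaves); pivot element 3/5.
Pivot on row 2; the Z-row RHS becomes 3 − (-26/5)·(5/3) = 35/3.

35/3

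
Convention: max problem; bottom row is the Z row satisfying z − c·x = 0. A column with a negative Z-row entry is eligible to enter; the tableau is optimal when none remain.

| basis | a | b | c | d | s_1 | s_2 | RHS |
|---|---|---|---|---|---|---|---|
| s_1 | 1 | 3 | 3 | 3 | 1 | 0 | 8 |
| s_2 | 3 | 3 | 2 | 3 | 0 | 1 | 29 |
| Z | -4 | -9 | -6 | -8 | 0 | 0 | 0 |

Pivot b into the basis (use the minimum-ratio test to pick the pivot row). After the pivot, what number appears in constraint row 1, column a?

1/3

Ratio test on column b — row 1: 8/3 = 8/3; row 2: 29/3 = 29/3. Minimum is 8/3 at row 1 (s_1 leaves); pivot element 3.
Divide row 1 by 3; eliminate column b from the other rows.
In the new row 1, the a entry is the old entry divided by the pivot: 1/3 = 1/3.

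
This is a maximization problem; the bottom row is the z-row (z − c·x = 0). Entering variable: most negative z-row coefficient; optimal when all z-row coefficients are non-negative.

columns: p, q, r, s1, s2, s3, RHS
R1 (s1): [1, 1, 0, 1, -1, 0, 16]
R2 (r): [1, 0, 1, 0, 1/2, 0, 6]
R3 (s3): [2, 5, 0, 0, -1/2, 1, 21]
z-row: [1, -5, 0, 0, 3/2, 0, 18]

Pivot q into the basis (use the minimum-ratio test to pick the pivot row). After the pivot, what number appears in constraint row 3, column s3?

Ratio test on column q — row 1: 16/1 = 16; row 2: entry 0 ≤ 0; row 3: 21/5 = 21/5. Minimum is 21/5 at row 3 (s3 leaves); pivot element 5.
Divide row 3 by 5; eliminate column q from the other rows.
In the new row 3, the s3 entry is the old entry divided by the pivot: 1/5 = 1/5.

1/5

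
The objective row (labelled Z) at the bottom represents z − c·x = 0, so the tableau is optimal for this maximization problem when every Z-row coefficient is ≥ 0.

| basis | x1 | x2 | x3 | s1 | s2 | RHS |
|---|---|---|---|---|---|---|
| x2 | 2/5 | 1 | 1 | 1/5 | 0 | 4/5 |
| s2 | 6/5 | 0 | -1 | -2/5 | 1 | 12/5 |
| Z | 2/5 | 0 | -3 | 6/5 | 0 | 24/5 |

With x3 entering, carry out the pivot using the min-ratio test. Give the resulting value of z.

36/5

Ratio test on column x3 — row 1: (4/5)/1 = 4/5; row 2: entry -1 ≤ 0. Minimum is 4/5 at row 1 (x2 leaves); pivot element 1.
Pivot on row 1; the Z-row RHS becomes 24/5 − (-3)·(4/5) = 36/5.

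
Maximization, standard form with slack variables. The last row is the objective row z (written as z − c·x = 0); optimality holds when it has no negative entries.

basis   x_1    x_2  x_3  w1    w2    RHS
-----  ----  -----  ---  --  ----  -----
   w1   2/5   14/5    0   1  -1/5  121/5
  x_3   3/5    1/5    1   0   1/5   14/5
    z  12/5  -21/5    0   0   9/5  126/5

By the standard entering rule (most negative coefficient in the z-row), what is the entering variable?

Negative z-row entries: x_2: -21/5.
The most negative is -21/5 in column x_2, so x_2 enters.

x_2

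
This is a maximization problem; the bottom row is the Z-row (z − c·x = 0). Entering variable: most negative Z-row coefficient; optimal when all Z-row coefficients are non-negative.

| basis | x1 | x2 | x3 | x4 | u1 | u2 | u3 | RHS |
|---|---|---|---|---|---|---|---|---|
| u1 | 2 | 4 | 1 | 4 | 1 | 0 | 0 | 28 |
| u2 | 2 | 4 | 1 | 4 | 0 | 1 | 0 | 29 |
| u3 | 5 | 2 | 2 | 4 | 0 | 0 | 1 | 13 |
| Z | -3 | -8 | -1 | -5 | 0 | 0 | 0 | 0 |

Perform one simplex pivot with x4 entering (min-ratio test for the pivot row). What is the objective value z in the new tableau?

Ratio test on column x4 — row 1: 28/4 = 7; row 2: 29/4 = 29/4; row 3: 13/4 = 13/4. Minimum is 13/4 at row 3 (u3 leaves); pivot element 4.
Pivot on row 3; the Z-row RHS becomes 0 − (-5)·(13/4) = 65/4.

65/4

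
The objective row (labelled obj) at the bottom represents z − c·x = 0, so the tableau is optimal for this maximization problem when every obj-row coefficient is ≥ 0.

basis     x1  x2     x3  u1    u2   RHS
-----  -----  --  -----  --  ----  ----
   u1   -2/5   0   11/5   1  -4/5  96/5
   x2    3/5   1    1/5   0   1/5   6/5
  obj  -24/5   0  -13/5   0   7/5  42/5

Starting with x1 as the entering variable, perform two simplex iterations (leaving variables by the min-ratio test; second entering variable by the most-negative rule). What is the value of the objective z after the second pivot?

Ratio test on column x1 — row 1: entry -2/5 ≤ 0; row 2: (6/5)/(3/5) = 2. Minimum is 2 at row 2 (x2 leaves); pivot element 3/5.
Pivot on row 2; the obj-row RHS becomes 42/5 − (-24/5)·2 = 18.
Next entering variable (most negative obj-row entry -1): x3.
Ratio test on column x3 — row 1: 20/(7/3) = 60/7; row 2: 2/(1/3) = 6. Minimum is 6 at row 2 (x1 leaves); pivot element 1/3.
After the second pivot the obj-row RHS is 18 − (-1)·6 = 24.

24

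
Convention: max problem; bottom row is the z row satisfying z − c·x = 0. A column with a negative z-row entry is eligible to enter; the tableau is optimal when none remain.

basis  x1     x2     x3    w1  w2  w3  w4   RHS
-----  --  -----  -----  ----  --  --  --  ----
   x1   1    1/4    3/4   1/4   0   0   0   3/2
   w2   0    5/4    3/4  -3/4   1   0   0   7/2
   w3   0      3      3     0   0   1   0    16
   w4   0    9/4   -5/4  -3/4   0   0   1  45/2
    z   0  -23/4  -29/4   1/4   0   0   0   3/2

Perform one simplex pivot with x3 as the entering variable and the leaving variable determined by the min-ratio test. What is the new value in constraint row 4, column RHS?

25

Ratio test on column x3 — row 1: (3/2)/(3/4) = 2; row 2: (7/2)/(3/4) = 14/3; row 3: 16/3 = 16/3; row 4: entry -5/4 ≤ 0. Minimum is 2 at row 1 (x1 leaves); pivot element 3/4.
Divide row 1 by 3/4; eliminate column x3 from the other rows.
Row 4 update in column RHS: 45/2 − (-5/4)·2 = 25.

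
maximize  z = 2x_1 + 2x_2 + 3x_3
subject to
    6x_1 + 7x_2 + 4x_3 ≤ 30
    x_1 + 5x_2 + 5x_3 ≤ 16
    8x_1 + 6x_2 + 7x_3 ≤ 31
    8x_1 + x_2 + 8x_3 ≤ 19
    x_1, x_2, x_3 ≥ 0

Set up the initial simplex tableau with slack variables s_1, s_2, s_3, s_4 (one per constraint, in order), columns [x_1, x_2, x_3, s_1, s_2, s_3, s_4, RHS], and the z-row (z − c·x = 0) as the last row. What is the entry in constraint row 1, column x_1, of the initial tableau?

6

Constraint 1 has coefficient 6 on x_1.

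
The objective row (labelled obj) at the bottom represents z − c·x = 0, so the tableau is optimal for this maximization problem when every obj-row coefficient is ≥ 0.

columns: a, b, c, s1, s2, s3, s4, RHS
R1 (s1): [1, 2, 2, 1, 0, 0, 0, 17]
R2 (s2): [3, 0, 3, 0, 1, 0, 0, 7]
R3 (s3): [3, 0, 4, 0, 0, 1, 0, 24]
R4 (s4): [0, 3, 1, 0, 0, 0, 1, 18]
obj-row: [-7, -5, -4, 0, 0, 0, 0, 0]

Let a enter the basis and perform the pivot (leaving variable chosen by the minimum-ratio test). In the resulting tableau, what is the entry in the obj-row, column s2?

7/3

Ratio test on column a — row 1: 17/1 = 17; row 2: 7/3 = 7/3; row 3: 24/3 = 8; row 4: entry 0 ≤ 0. Minimum is 7/3 at row 2 (s2 leaves); pivot element 3.
Divide row 2 by 3; eliminate column a from the other rows.
obj-row update in column s2: 0 − (-7)·(1/3) = 7/3.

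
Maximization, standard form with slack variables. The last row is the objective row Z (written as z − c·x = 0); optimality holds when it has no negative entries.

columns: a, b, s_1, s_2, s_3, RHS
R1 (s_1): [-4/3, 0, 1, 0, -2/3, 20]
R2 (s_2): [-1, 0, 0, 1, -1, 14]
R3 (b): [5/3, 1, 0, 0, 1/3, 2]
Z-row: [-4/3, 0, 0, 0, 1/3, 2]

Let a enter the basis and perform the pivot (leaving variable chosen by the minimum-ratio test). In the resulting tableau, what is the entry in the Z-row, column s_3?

3/5

Ratio test on column a — row 1: entry -4/3 ≤ 0; row 2: entry -1 ≤ 0; row 3: 2/(5/3) = 6/5. Minimum is 6/5 at row 3 (b leaves); pivot element 5/3.
Divide row 3 by 5/3; eliminate column a from the other rows.
Z-row update in column s_3: 1/3 − (-4/3)·(1/5) = 3/5.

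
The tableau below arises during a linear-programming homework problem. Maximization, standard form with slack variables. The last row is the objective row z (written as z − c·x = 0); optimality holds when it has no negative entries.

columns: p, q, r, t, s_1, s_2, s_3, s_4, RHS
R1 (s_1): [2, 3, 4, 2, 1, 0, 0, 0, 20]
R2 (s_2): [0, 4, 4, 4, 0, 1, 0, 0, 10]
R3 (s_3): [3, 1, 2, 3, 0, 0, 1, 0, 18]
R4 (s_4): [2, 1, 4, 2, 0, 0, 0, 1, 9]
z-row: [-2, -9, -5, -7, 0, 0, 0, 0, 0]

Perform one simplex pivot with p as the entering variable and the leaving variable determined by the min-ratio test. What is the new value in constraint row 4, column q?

Ratio test on column p — row 1: 20/2 = 10; row 2: entry 0 ≤ 0; row 3: 18/3 = 6; row 4: 9/2 = 9/2. Minimum is 9/2 at row 4 (s_4 leaves); pivot element 2.
Divide row 4 by 2; eliminate column p from the other rows.
In the new row 4, the q entry is the old entry divided by the pivot: 1/2 = 1/2.

1/2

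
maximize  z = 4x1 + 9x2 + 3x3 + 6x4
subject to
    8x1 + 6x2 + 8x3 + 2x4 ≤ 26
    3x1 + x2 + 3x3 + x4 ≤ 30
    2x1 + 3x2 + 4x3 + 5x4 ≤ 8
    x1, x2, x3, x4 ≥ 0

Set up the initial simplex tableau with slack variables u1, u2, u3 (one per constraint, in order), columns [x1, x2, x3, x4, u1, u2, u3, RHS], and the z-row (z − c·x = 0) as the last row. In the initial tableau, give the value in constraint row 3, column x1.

Constraint 3 has coefficient 2 on x1.

2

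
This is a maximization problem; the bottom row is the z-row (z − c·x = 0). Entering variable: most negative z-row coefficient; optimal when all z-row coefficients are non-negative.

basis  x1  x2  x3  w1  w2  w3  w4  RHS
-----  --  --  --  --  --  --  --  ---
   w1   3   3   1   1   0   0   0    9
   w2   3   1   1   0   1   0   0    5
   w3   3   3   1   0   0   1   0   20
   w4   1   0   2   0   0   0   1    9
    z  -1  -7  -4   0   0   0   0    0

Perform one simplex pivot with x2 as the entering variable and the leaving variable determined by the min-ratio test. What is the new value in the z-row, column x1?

6

Ratio test on column x2 — row 1: 9/3 = 3; row 2: 5/1 = 5; row 3: 20/3 = 20/3; row 4: entry 0 ≤ 0. Minimum is 3 at row 1 (w1 leaves); pivot element 3.
Divide row 1 by 3; eliminate column x2 from the other rows.
z-row update in column x1: -1 − (-7)·1 = 6.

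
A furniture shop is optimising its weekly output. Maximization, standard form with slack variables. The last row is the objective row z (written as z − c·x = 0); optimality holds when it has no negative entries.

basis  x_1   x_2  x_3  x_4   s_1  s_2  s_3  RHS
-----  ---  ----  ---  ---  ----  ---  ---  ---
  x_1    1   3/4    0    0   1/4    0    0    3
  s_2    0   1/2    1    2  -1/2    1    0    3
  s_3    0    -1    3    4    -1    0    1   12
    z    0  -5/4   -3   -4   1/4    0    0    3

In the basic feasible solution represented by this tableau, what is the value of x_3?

x_3 is not in the basis, so in the current basic feasible solution x_3 = 0.

0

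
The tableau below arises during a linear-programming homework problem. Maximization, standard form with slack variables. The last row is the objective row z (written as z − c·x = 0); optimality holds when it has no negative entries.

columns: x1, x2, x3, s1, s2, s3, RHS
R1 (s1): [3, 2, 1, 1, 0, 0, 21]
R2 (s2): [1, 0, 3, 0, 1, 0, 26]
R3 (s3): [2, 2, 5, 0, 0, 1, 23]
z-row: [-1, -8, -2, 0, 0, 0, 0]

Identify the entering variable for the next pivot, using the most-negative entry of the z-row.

Negative z-row entries: x1: -1, x2: -8, x3: -2.
The most negative is -8 in column x2, so x2 enters.

x2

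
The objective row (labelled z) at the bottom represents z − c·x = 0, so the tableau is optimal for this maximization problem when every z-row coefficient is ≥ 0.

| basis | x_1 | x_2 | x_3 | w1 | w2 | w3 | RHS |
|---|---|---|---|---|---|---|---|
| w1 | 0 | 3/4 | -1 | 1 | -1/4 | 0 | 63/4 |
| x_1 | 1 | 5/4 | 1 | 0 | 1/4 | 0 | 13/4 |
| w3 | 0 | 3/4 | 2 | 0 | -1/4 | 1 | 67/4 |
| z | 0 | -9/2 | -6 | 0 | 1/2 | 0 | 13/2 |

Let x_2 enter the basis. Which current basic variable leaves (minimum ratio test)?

x_1

Column x_2 entries and ratios — w1: (63/4)/(3/4) = 21; x_1: (13/4)/(5/4) = 13/5; w3: (67/4)/(3/4) = 67/3.
Smallest ratio is 13/5 in the row of x_1, so x_1 leaves.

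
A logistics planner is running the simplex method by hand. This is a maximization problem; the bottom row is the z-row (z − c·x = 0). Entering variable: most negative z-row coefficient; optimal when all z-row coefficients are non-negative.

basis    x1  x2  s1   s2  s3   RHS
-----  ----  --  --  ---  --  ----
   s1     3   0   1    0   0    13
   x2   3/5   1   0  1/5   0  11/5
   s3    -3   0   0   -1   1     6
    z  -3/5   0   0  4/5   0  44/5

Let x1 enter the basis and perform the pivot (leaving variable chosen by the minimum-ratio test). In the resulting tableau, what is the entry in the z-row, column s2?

Ratio test on column x1 — row 1: 13/3 = 13/3; row 2: (11/5)/(3/5) = 11/3; row 3: entry -3 ≤ 0. Minimum is 11/3 at row 2 (x2 leaves); pivot element 3/5.
Divide row 2 by 3/5; eliminate column x1 from the other rows.
z-row update in column s2: 4/5 − (-3/5)·(1/3) = 1.

1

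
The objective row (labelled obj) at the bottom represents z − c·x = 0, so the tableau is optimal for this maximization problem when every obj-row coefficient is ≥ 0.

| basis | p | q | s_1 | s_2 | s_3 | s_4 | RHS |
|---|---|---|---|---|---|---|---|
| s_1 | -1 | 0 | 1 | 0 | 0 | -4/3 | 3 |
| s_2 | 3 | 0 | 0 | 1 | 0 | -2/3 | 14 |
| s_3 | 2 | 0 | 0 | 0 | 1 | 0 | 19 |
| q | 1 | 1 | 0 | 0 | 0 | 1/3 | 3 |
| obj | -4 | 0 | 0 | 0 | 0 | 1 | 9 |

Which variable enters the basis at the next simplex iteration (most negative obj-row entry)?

Negative obj-row entries: p: -4.
The most negative is -4 in column p, so p enters.

p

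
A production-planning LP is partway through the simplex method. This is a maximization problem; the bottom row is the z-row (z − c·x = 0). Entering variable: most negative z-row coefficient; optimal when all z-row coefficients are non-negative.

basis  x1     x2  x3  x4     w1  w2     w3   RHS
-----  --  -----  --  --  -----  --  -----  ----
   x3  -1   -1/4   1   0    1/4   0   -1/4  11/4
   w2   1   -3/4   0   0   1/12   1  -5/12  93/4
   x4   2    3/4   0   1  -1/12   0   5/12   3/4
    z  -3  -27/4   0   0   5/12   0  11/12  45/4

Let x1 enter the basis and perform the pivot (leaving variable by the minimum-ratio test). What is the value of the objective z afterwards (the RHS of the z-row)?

Ratio test on column x1 — row 1: entry -1 ≤ 0; row 2: (93/4)/1 = 93/4; row 3: (3/4)/2 = 3/8. Minimum is 3/8 at row 3 (x4 leaves); pivot element 2.
Pivot on row 3; the z-row RHS becomes 45/4 − (-3)·(3/8) = 99/8.

99/8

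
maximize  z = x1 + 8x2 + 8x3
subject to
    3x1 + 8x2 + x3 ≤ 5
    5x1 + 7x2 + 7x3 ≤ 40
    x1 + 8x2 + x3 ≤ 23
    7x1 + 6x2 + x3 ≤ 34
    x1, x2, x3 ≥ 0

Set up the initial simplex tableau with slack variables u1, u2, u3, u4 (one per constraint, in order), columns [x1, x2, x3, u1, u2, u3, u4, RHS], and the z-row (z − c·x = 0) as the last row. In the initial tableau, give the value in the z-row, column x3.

-8

The z-row carries the negated objective coefficients: the x3 entry is -8.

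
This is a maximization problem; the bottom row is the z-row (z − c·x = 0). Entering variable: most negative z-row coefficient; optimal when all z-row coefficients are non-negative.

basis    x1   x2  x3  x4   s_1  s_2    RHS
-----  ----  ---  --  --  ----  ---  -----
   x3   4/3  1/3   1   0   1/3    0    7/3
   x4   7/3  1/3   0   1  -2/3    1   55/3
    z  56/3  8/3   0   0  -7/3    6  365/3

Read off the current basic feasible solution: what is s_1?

s_1 is not in the basis, so in the current basic feasible solution s_1 = 0.

0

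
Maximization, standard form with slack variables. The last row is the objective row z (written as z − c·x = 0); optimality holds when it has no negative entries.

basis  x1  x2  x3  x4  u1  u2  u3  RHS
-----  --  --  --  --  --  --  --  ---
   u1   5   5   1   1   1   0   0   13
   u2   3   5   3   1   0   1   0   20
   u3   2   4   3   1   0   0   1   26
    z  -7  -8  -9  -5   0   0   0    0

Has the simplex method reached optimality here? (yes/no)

no

The z-row has a negative entry -9 in column x3, so it is not optimal.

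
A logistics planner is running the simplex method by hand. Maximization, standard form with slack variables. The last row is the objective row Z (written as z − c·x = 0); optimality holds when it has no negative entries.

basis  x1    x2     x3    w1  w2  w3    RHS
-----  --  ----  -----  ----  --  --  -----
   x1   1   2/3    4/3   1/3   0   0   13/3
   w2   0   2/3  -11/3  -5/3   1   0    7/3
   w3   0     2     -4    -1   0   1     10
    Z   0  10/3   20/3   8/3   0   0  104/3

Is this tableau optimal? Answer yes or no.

Every Z-row coefficient is ≥ 0, so the tableau is optimal.

yes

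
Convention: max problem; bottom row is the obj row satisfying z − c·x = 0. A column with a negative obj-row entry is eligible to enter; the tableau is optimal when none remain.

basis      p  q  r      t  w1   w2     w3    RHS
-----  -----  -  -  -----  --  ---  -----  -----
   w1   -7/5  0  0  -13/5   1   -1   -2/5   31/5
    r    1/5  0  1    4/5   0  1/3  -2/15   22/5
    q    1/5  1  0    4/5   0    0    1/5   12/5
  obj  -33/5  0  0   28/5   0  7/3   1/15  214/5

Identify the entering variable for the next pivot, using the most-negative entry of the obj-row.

p

Negative obj-row entries: p: -33/5.
The most negative is -33/5 in column p, so p enters.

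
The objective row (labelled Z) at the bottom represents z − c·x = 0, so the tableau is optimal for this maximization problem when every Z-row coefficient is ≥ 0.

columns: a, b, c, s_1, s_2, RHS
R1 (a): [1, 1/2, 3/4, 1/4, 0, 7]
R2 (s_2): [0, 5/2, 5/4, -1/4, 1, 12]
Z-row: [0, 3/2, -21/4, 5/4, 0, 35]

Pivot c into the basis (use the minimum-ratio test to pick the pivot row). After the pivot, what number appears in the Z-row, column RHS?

Ratio test on column c — row 1: 7/(3/4) = 28/3; row 2: 12/(5/4) = 48/5. Minimum is 28/3 at row 1 (a leaves); pivot element 3/4.
Divide row 1 by 3/4; eliminate column c from the other rows.
Z-row update in column RHS: 35 − (-21/4)·(28/3) = 84.

84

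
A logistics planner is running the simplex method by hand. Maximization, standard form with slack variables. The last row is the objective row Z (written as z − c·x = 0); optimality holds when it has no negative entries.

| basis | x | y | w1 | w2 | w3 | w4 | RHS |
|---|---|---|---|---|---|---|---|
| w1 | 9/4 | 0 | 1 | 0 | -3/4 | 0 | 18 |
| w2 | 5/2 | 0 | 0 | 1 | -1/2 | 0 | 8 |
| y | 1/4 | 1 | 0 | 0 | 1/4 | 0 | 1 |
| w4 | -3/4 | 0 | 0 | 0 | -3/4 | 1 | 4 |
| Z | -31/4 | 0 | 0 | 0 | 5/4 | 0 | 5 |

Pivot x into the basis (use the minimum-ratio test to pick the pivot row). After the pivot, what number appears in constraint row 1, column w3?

Ratio test on column x — row 1: 18/(9/4) = 8; row 2: 8/(5/2) = 16/5; row 3: 1/(1/4) = 4; row 4: entry -3/4 ≤ 0. Minimum is 16/5 at row 2 (w2 leaves); pivot element 5/2.
Divide row 2 by 5/2; eliminate column x from the other rows.
Row 1 update in column w3: -3/4 − (9/4)·(-1/5) = -3/10.

-3/10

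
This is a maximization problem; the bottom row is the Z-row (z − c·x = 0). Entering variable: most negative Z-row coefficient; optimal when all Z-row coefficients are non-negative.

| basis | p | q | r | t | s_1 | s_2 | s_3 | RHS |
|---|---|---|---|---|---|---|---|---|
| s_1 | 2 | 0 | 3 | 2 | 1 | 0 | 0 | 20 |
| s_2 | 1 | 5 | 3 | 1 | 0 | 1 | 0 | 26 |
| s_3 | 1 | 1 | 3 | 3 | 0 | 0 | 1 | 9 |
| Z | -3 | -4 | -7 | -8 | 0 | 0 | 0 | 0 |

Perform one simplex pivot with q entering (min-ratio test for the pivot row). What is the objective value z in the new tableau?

Ratio test on column q — row 1: entry 0 ≤ 0; row 2: 26/5 = 26/5; row 3: 9/1 = 9. Minimum is 26/5 at row 2 (s_2 leaves); pivot element 5.
Pivot on row 2; the Z-row RHS becomes 0 − (-4)·(26/5) = 104/5.

104/5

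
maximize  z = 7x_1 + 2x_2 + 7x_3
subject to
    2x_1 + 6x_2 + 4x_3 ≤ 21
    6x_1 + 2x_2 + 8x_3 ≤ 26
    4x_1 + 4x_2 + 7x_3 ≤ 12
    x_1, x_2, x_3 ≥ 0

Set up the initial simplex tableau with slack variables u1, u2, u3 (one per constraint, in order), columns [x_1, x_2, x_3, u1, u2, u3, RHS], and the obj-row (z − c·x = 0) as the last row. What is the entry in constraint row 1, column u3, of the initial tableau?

0

Slack u3 belongs to constraint 3; its column is the unit vector e_3, so the entry in row 1 is 0.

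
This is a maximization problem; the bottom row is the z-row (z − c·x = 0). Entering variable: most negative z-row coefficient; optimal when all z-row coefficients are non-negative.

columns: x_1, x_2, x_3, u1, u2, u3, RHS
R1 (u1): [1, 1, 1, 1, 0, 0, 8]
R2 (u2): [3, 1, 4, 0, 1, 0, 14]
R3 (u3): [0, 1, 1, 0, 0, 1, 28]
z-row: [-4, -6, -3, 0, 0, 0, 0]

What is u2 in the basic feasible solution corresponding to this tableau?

u2 is basic (row 2); its value is the RHS of that row, 14.

14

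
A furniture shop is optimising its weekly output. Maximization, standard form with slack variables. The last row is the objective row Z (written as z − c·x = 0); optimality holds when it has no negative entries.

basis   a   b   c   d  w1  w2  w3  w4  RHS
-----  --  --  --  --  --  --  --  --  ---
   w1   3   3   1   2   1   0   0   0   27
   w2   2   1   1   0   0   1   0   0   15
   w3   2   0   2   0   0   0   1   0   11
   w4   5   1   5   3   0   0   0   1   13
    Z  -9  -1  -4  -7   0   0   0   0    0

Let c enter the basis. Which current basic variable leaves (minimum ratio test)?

Column c entries and ratios — w1: 27/1 = 27; w2: 15/1 = 15; w3: 11/2 = 11/2; w4: 13/5 = 13/5.
Smallest ratio is 13/5 in the row of w4, so w4 leaves.

w4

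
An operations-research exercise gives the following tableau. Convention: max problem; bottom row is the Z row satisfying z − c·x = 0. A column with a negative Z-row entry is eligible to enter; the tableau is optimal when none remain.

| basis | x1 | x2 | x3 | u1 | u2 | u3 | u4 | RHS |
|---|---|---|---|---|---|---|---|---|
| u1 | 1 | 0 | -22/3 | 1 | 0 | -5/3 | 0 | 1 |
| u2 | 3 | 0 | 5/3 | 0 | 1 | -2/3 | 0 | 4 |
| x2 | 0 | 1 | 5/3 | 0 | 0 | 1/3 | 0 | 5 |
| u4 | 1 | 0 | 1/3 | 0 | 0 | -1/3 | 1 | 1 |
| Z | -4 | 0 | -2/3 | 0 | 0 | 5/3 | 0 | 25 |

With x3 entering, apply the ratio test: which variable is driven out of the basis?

u2

Column x3 entries and ratios — u1: -22/3 ≤ 0, skip; u2: 4/(5/3) = 12/5; x2: 5/(5/3) = 3; u4: 1/(1/3) = 3.
Smallest ratio is 12/5 in the row of u2, so u2 leaves.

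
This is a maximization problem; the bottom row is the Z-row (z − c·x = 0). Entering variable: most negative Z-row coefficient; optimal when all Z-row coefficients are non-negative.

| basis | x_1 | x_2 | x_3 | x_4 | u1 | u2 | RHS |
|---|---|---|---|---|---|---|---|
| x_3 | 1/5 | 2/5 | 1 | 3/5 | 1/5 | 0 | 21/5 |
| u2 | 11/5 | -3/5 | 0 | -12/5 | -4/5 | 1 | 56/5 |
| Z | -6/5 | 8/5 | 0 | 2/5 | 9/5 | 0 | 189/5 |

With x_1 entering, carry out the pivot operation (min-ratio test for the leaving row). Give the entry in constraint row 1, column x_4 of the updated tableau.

9/11

Ratio test on column x_1 — row 1: (21/5)/(1/5) = 21; row 2: (56/5)/(11/5) = 56/11. Minimum is 56/11 at row 2 (u2 leaves); pivot element 11/5.
Divide row 2 by 11/5; eliminate column x_1 from the other rows.
Row 1 update in column x_4: 3/5 − (1/5)·(-12/11) = 9/11.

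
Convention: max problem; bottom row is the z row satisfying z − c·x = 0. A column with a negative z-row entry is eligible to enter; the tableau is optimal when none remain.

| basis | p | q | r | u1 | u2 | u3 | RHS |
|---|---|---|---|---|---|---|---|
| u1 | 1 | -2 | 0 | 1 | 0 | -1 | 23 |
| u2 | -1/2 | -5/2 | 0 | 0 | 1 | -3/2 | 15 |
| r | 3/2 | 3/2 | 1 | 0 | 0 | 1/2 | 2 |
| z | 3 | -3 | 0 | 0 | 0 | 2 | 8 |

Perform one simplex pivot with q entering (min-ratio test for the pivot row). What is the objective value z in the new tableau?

Ratio test on column q — row 1: entry -2 ≤ 0; row 2: entry -5/2 ≤ 0; row 3: 2/(3/2) = 4/3. Minimum is 4/3 at row 3 (r leaves); pivot element 3/2.
Pivot on row 3; the z-row RHS becomes 8 − (-3)·(4/3) = 12.

12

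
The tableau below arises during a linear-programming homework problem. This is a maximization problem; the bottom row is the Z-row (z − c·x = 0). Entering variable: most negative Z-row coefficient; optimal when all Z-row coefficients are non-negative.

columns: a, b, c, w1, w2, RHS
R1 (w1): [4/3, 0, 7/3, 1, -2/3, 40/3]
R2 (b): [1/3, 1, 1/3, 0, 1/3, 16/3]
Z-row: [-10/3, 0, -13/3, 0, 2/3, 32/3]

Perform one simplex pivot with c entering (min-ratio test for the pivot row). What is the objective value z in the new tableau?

248/7

Ratio test on column c — row 1: (40/3)/(7/3) = 40/7; row 2: (16/3)/(1/3) = 16. Minimum is 40/7 at row 1 (w1 leaves); pivot element 7/3.
Pivot on row 1; the Z-row RHS becomes 32/3 − (-13/3)·(40/7) = 248/7.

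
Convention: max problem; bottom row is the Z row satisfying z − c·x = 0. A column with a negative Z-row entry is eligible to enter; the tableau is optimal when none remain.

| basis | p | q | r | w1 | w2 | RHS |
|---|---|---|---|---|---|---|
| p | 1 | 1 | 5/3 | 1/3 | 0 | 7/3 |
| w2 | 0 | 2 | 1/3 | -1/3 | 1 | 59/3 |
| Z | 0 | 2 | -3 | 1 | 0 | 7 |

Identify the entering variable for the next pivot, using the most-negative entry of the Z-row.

r

Negative Z-row entries: r: -3.
The most negative is -3 in column r, so r enters.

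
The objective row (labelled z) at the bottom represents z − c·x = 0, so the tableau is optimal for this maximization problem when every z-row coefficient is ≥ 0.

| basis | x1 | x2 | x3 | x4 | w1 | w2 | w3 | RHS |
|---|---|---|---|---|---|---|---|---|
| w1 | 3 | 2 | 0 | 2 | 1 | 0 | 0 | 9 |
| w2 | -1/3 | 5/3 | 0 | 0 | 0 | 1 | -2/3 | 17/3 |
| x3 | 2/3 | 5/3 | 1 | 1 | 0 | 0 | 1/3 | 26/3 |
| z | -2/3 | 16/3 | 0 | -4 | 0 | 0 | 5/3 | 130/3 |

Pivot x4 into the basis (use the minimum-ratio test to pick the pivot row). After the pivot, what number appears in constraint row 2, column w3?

Ratio test on column x4 — row 1: 9/2 = 9/2; row 2: entry 0 ≤ 0; row 3: (26/3)/1 = 26/3. Minimum is 9/2 at row 1 (w1 leaves); pivot element 2.
Divide row 1 by 2; eliminate column x4 from the other rows.
Row 2 update in column w3: -2/3 − 0·0 = -2/3.

-2/3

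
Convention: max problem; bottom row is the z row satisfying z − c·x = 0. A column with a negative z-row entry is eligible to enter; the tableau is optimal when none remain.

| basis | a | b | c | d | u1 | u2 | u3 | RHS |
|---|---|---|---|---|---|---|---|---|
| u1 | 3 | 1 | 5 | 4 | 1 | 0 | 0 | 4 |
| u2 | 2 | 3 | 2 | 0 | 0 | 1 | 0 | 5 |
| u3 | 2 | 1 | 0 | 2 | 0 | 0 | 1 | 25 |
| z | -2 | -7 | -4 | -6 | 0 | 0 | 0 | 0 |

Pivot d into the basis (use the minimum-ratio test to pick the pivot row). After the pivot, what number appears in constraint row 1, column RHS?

1

Ratio test on column d — row 1: 4/4 = 1; row 2: entry 0 ≤ 0; row 3: 25/2 = 25/2. Minimum is 1 at row 1 (u1 leaves); pivot element 4.
Divide row 1 by 4; eliminate column d from the other rows.
In the new row 1, the RHS entry is the old entry divided by the pivot: 4/4 = 1.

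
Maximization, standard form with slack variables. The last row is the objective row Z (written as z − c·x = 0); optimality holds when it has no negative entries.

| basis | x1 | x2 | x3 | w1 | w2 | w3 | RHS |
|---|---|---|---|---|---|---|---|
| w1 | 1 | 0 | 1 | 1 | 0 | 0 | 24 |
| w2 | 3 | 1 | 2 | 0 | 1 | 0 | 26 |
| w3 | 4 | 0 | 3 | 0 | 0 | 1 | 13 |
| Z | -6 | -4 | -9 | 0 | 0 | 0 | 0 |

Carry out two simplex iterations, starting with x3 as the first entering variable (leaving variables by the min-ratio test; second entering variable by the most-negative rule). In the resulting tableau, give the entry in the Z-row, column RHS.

325/3

Ratio test on column x3 — row 1: 24/1 = 24; row 2: 26/2 = 13; row 3: 13/3 = 13/3. Minimum is 13/3 at row 3 (w3 leaves); pivot element 3.
Divide row 3 by 3; eliminate column x3 from the other rows.
Second iteration: most negative Z-row entry is -4 in column x2, so x2 enters.
Ratio test on column x2 — row 1: entry 0 ≤ 0; row 2: (52/3)/1 = 52/3; row 3: entry 0 ≤ 0. Minimum is 52/3 at row 2 (w2 leaves); pivot element 1.
Divide row 2 by 1; eliminate column x2 from the other rows.
After both pivots, the entry at the Z-row, column RHS is 325/3.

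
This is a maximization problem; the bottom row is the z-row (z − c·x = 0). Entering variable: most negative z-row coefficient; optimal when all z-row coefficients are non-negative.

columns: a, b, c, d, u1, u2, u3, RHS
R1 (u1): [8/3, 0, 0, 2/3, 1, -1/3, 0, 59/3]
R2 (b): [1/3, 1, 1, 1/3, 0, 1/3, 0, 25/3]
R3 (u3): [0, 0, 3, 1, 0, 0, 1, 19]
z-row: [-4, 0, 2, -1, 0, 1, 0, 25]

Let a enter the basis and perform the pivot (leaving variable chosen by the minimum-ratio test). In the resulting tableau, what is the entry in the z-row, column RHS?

109/2

Ratio test on column a — row 1: (59/3)/(8/3) = 59/8; row 2: (25/3)/(1/3) = 25; row 3: entry 0 ≤ 0. Minimum is 59/8 at row 1 (u1 leaves); pivot element 8/3.
Divide row 1 by 8/3; eliminate column a from the other rows.
z-row update in column RHS: 25 − (-4)·(59/8) = 109/2.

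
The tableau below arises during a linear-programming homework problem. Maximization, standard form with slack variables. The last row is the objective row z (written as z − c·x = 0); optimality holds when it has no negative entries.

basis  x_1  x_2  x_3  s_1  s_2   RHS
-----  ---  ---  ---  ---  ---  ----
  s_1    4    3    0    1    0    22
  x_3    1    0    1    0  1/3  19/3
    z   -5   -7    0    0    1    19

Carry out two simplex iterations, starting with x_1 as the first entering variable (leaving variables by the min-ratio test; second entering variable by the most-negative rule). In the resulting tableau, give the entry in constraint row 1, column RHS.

22/3

Ratio test on column x_1 — row 1: 22/4 = 11/2; row 2: (19/3)/1 = 19/3. Minimum is 11/2 at row 1 (s_1 leaves); pivot element 4.
Divide row 1 by 4; eliminate column x_1 from the other rows.
Second iteration: most negative z-row entry is -13/4 in column x_2, so x_2 enters.
Ratio test on column x_2 — row 1: (11/2)/(3/4) = 22/3; row 2: entry -3/4 ≤ 0. Minimum is 22/3 at row 1 (x_1 leaves); pivot element 3/4.
Divide row 1 by 3/4; eliminate column x_2 from the other rows.
After both pivots, the entry at constraint row 1, column RHS is 22/3.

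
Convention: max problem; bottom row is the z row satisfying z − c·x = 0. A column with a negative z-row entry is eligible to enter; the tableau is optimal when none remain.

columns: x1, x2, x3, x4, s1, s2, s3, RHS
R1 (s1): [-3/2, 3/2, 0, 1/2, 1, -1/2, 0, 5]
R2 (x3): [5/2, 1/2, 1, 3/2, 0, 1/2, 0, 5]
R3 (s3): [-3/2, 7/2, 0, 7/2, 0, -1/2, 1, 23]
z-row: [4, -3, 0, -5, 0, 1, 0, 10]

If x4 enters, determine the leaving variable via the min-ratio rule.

Column x4 entries and ratios — s1: 5/(1/2) = 10; x3: 5/(3/2) = 10/3; s3: 23/(7/2) = 46/7.
Smallest ratio is 10/3 in the row of x3, so x3 leaves.

x3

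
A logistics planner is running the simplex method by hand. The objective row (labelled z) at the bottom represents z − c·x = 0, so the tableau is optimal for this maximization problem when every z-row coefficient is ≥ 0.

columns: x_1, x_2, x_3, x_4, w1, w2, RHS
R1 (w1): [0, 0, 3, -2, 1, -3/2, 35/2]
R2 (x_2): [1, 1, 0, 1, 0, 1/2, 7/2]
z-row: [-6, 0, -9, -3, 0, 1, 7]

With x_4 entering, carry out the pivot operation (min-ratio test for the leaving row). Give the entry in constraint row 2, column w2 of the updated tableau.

1/2

Ratio test on column x_4 — row 1: entry -2 ≤ 0; row 2: (7/2)/1 = 7/2. Minimum is 7/2 at row 2 (x_2 leaves); pivot element 1.
Divide row 2 by 1; eliminate column x_4 from the other rows.
In the new row 2, the w2 entry is the old entry divided by the pivot: (1/2)/1 = 1/2.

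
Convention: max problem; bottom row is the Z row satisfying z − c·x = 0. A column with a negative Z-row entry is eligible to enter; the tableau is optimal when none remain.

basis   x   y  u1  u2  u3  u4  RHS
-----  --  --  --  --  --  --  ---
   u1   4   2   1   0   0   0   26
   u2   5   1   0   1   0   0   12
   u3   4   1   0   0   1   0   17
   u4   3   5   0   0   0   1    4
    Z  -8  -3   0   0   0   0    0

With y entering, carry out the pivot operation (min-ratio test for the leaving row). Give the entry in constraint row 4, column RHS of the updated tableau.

Ratio test on column y — row 1: 26/2 = 13; row 2: 12/1 = 12; row 3: 17/1 = 17; row 4: 4/5 = 4/5. Minimum is 4/5 at row 4 (u4 leaves); pivot element 5.
Divide row 4 by 5; eliminate column y from the other rows.
In the new row 4, the RHS entry is the old entry divided by the pivot: 4/5 = 4/5.

4/5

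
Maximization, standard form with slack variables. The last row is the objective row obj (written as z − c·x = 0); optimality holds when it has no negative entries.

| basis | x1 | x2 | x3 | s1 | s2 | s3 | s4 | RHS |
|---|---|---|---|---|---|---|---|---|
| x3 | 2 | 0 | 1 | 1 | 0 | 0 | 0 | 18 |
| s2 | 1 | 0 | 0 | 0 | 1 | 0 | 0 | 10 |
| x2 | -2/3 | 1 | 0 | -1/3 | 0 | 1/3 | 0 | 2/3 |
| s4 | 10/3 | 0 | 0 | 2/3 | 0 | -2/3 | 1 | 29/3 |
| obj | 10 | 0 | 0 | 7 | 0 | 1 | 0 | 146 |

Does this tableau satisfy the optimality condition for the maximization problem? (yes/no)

yes

Every obj-row coefficient is ≥ 0, so the tableau is optimal.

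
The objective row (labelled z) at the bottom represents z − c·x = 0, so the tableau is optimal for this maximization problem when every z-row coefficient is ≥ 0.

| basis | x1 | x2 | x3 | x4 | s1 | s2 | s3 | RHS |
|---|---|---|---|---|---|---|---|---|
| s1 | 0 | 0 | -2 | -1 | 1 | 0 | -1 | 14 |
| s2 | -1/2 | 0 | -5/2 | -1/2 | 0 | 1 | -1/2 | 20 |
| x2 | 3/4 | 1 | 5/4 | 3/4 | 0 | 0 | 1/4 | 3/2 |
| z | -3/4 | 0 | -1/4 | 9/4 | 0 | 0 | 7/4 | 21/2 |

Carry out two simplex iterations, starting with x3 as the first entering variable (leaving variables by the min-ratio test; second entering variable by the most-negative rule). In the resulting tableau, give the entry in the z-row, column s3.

Ratio test on column x3 — row 1: entry -2 ≤ 0; row 2: entry -5/2 ≤ 0; row 3: (3/2)/(5/4) = 6/5. Minimum is 6/5 at row 3 (x2 leaves); pivot element 5/4.
Divide row 3 by 5/4; eliminate column x3 from the other rows.
Second iteration: most negative z-row entry is -3/5 in column x1, so x1 enters.
Ratio test on column x1 — row 1: (82/5)/(6/5) = 41/3; row 2: 23/1 = 23; row 3: (6/5)/(3/5) = 2. Minimum is 2 at row 3 (x3 leaves); pivot element 3/5.
Divide row 3 by 3/5; eliminate column x1 from the other rows.
After both pivots, the entry at the z-row, column s3 is 2.

2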